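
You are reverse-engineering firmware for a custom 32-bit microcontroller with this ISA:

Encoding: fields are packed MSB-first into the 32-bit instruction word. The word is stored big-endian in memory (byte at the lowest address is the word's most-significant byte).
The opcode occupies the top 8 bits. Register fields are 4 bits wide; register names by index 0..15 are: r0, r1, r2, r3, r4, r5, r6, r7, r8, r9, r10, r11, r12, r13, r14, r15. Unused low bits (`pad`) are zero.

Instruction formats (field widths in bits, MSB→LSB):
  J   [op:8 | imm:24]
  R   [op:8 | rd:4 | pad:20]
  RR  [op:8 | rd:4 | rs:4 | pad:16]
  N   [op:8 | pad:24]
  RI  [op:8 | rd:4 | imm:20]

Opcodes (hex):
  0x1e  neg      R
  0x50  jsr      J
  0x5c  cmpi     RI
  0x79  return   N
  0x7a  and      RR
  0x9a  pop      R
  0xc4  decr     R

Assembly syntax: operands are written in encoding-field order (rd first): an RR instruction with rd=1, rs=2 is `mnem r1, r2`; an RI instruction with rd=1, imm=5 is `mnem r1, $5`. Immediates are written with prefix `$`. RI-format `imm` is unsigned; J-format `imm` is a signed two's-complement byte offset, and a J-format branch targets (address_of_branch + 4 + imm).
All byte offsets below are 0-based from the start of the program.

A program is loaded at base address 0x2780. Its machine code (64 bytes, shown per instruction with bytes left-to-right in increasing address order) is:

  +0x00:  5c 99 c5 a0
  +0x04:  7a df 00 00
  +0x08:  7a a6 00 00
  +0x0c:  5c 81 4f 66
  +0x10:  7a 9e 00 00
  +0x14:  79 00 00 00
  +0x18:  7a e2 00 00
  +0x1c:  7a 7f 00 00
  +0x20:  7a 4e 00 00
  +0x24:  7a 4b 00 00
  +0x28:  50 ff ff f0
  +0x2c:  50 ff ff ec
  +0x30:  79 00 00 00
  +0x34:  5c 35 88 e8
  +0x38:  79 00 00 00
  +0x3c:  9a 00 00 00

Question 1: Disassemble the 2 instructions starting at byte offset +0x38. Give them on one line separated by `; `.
@+38  big-endian(79 00 00 00) = 0x79000000
  opcode bits[31:24]=0x79: return/N
@+3c  big-endian(9a 00 00 00) = 0x9a000000
  opcode bits[31:24]=0x9a: pop/R
  [23:20] rd=0 = r0

return; pop r0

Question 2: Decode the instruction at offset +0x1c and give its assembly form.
[1c] 7a 7f 00 00 → 0x7a7f0000
  opcode bits[31:24]=0x7a: and/RR
  rd: (w>>20)&0xf=0x7 → r7
  rs: (w>>16)&0xf=0xf → r15

and r7, r15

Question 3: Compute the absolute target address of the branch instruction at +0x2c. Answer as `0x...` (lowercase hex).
0x279c

+0x2c: 50 ff ff ec ⇒ word 0x50ffffec (big)
  op=0x50ffffec>>24=0x50 ⇒ jsr (J)
  imm@[23:0]=0xffffec (s24→-20) ⇒ $-20
  target = base 0x2780 + off 0x2c + 4 + imm -20 = 0x279c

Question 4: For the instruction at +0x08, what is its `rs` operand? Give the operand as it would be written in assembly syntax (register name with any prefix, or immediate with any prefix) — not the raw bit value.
r6

+0x08: 7a a6 00 00 ⇒ word 0x7aa60000 (big)
  opcode bits[31:24]=0x7a: and/RR
  [23:20] rd=10 = r10
  [19:16] rs=6 = r6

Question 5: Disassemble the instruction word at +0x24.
and r4, r11

[24] 7a 4b 00 00 → 0x7a4b0000
  op=0x7a4b0000>>24=0x7a ⇒ and (RR)
  rd: (w>>20)&0xf=0x4 → r4
  rs: (w>>16)&0xf=0xb → r11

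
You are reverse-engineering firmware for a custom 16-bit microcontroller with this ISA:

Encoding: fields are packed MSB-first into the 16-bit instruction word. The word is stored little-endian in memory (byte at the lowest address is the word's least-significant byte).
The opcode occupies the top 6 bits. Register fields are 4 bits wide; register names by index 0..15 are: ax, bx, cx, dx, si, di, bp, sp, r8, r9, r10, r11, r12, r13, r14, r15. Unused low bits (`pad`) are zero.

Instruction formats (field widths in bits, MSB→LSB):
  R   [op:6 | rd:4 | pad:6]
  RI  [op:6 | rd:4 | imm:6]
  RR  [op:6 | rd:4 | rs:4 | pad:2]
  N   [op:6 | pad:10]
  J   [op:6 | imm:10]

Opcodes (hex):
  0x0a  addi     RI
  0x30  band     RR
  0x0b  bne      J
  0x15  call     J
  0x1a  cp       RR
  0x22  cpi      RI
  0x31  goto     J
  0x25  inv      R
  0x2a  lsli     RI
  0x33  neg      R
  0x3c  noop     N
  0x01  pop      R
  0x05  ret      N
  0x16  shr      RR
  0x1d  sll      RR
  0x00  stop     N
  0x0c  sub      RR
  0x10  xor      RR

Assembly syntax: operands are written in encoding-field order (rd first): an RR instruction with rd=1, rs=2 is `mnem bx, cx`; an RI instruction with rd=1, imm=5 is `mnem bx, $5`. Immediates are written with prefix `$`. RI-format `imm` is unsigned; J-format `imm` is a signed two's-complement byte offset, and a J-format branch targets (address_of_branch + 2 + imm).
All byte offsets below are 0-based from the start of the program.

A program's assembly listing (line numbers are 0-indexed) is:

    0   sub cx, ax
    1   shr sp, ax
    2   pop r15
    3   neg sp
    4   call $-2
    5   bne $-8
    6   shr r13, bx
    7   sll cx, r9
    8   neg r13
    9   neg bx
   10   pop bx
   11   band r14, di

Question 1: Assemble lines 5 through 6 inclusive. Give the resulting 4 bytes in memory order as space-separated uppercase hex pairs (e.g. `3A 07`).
F8 2F 44 5B

line 5 (bne): pack op=0xb:6|imm=-8:10 = 0x2ff8; little→ f8 2f
line 6 (shr): pack op=0x16:6|rd=13:4|rs=1:4|pad=0:2 = 0x5b44; little→ 44 5b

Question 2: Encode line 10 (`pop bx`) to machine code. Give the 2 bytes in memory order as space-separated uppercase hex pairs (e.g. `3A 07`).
40 04

L10: pop op=0x1:6|rd=1:4|pad=0:6 ⇒ 0x0440 ⇒ little 40 04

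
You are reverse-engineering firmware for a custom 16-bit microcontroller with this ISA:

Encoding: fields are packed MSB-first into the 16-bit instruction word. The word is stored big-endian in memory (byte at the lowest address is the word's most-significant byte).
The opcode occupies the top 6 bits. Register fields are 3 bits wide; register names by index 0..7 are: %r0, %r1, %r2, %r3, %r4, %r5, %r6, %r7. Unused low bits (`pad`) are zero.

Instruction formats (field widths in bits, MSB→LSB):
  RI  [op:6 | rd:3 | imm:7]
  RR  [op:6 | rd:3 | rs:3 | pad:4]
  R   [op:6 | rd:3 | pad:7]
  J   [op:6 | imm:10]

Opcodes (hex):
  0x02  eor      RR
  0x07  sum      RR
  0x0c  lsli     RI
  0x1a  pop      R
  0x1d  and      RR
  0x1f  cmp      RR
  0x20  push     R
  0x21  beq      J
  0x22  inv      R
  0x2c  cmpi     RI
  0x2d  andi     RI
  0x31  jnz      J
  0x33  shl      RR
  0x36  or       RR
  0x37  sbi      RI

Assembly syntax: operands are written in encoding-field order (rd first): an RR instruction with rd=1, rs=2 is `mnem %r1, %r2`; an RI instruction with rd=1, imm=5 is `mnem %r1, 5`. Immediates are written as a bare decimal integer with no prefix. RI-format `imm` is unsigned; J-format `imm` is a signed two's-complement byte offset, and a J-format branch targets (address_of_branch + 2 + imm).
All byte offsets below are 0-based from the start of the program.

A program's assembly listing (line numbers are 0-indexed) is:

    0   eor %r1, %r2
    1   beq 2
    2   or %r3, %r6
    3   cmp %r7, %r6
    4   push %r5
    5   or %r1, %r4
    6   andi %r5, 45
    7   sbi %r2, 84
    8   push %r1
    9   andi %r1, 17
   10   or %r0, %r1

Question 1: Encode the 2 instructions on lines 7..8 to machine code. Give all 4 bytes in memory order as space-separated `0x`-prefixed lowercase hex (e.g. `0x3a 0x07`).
L7: sbi op=0x37:6|rd=2:3|imm=84:7 ⇒ 0xdd54 ⇒ big dd 54
L8: push op=0x20:6|rd=1:3|pad=0:7 ⇒ 0x8080 ⇒ big 80 80

0xdd 0x54 0x80 0x80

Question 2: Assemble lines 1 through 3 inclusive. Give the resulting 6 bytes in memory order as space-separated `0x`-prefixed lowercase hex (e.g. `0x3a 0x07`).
0x84 0x02 0xd9 0xe0 0x7f 0xe0

line 1 (beq): pack op=0x21:6|imm=2:10 = 0x8402; big→ 84 02
line 2 (or): pack op=0x36:6|rd=3:3|rs=6:3|pad=0:4 = 0xd9e0; big→ d9 e0
line 3 (cmp): pack op=0x1f:6|rd=7:3|rs=6:3|pad=0:4 = 0x7fe0; big→ 7f e0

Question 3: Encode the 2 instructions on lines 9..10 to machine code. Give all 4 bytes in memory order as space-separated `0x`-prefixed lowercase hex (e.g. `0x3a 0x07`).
0xb4 0x91 0xd8 0x10

9. andi fields op=0x2d:6|rd=1:3|imm=17:7 → word b491h → b4 91
10. or fields op=0x36:6|rd=0:3|rs=1:3|pad=0:4 → word d810h → d8 10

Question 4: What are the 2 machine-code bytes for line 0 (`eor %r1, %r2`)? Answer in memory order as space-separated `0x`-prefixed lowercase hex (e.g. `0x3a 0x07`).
0x08 0xa0

0. eor fields op=0x2:6|rd=1:3|rs=2:3|pad=0:4 → word 08a0h → 08 a0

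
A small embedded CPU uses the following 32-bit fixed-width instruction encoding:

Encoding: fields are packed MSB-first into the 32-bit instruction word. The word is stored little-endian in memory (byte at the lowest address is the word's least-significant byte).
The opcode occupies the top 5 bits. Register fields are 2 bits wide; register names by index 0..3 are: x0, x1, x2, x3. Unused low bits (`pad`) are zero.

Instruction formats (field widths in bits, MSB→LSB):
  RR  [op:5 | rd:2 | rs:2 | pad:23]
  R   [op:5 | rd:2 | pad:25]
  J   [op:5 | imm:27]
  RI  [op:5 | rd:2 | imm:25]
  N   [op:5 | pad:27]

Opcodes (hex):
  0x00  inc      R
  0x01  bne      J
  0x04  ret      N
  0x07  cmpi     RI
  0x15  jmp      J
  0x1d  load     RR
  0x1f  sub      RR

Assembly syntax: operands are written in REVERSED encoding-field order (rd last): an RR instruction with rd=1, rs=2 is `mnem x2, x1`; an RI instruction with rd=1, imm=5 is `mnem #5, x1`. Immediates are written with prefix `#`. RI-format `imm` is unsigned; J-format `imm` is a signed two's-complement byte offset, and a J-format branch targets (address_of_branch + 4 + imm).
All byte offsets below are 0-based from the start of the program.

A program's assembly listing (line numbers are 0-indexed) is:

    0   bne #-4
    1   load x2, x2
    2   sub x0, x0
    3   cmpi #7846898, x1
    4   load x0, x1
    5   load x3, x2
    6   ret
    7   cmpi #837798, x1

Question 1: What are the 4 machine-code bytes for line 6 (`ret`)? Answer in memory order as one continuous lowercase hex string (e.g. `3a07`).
00000020

L6: ret op=0x4:5|pad=0:27 ⇒ 0x20000000 ⇒ little 00 00 00 20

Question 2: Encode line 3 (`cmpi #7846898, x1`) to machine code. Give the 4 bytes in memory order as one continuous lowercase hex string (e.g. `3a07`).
f2bb773a

line 3 (cmpi): pack op=0x7:5|rd=1:2|imm=7846898:25 = 0x3a77bbf2; little→ f2 bb 77 3a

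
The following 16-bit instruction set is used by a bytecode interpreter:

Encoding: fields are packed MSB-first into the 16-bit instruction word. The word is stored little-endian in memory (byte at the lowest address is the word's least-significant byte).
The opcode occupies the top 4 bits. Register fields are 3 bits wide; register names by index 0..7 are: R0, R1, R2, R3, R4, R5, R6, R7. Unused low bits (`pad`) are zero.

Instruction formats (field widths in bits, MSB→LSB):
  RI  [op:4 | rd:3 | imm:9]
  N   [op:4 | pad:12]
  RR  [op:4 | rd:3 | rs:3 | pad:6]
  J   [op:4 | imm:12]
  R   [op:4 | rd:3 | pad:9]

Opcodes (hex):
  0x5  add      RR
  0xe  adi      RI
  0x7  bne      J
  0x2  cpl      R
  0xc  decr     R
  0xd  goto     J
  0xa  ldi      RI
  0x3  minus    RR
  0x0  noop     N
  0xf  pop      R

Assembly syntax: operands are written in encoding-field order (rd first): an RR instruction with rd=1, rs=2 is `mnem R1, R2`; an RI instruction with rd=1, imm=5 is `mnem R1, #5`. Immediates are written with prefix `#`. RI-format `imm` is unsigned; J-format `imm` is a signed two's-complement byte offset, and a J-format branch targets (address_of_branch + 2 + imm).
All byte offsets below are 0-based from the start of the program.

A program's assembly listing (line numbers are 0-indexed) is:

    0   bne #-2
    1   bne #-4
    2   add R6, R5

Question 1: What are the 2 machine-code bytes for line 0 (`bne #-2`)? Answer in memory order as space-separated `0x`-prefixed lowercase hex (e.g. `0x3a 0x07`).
0xfe 0x7f

0. bne fields op=0x7:4|imm=-2:12 → word 7ffeh → fe 7f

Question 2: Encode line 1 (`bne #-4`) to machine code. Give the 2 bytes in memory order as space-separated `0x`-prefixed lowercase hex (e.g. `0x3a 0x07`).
0xfc 0x7f

1. bne fields op=0x7:4|imm=-4:12 → word 7ffch → fc 7f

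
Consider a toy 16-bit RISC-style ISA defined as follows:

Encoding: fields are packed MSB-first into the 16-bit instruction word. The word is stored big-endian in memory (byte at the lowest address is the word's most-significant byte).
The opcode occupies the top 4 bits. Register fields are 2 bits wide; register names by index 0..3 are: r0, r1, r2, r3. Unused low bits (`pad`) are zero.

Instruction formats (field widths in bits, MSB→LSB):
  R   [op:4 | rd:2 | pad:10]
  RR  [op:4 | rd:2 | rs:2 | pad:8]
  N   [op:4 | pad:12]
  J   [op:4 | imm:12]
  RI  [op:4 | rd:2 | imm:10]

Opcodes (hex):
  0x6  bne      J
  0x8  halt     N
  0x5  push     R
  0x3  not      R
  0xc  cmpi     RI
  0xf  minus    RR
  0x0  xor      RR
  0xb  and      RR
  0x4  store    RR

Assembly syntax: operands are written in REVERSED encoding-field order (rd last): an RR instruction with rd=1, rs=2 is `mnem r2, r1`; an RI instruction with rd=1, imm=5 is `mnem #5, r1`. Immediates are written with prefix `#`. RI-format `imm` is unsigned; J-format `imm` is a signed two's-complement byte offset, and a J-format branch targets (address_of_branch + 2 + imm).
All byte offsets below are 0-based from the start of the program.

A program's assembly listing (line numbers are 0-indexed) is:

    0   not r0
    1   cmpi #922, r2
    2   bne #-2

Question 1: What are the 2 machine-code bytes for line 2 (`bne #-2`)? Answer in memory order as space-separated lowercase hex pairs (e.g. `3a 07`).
line 2 (bne): pack op=0x6:4|imm=-2:12 = 0x6ffe; big→ 6f fe

6f fe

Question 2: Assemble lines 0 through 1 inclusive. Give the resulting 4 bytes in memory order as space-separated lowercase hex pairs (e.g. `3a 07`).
line 0 (not): pack op=0x3:4|rd=0:2|pad=0:10 = 0x3000; big→ 30 00
line 1 (cmpi): pack op=0xc:4|rd=2:2|imm=922:10 = 0xcb9a; big→ cb 9a

30 00 cb 9a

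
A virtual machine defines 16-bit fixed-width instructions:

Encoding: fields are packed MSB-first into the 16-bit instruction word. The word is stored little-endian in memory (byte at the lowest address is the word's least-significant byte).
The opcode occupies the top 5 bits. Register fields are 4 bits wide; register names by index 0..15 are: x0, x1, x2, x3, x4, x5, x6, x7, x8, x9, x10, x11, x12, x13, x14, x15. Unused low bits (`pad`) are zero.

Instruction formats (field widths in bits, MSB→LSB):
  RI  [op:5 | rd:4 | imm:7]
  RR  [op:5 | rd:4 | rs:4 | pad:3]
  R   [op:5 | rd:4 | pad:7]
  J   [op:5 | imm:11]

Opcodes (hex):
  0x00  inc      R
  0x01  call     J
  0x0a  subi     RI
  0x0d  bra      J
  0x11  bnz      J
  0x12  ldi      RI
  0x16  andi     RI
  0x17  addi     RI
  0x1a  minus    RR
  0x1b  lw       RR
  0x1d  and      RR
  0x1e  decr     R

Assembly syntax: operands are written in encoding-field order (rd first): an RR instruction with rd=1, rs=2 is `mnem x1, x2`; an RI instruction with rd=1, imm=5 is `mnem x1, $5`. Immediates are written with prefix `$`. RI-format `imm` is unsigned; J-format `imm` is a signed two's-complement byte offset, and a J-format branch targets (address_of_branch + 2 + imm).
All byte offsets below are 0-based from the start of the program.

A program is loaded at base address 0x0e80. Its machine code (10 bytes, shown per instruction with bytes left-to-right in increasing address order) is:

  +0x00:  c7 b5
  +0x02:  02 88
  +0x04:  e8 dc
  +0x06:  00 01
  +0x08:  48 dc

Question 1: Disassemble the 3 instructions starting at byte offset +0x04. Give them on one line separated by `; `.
lw x9, x13; inc x2; lw x8, x9

@+04  little-endian(e8 dc) = 0xdce8
  op=0xdce8>>11=0x1b ⇒ lw (RR)
  rd: (w>>7)&0xf=0x9 → x9
  rs: (w>>3)&0xf=0xd → x13
@+06  little-endian(00 01) = 0x0100
  op=0x0100>>11=0x0 ⇒ inc (R)
  rd: (w>>7)&0xf=0x2 → x2
@+08  little-endian(48 dc) = 0xdc48
  op=0xdc48>>11=0x1b ⇒ lw (RR)
  rd: (w>>7)&0xf=0x8 → x8
  rs: (w>>3)&0xf=0x9 → x9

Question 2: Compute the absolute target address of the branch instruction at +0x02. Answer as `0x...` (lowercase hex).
0x0e86

[02] 02 88 → 0x8802
  op=0x8802>>11=0x11 ⇒ bnz (J)
  [10:0] imm=2 = $2
  target = base 0x0e80 + off 0x02 + 2 + imm 2 = 0x0e86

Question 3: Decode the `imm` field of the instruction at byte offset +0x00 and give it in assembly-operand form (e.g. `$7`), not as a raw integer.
+0x00: c7 b5 ⇒ word 0xb5c7 (little)
  op=0xb5c7>>11=0x16 ⇒ andi (RI)
  rd@[10:7]=0xb ⇒ x11
  imm@[6:0]=0x47 ⇒ $71

$71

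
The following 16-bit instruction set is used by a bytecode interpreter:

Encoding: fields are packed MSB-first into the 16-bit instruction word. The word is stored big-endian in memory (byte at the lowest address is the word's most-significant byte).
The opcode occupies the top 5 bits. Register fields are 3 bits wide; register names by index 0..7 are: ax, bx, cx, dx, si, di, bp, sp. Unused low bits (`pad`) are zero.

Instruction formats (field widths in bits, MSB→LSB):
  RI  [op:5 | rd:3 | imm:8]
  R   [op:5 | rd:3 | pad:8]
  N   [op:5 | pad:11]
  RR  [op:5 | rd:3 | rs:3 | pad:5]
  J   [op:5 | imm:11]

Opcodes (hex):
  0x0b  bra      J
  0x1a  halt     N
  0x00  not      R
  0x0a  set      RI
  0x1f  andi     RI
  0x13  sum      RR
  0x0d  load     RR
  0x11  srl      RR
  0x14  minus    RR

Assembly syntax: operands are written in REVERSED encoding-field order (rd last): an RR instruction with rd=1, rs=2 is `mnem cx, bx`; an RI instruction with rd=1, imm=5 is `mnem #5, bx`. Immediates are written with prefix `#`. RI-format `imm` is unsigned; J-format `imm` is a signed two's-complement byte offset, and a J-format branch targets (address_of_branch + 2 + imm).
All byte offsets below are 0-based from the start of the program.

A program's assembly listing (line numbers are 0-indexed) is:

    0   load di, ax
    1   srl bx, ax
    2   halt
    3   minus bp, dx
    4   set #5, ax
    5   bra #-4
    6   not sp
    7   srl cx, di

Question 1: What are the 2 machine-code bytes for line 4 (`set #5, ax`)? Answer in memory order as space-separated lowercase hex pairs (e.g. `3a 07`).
50 05

line 4 (set): pack op=0xa:5|rd=0:3|imm=5:8 = 0x5005; big→ 50 05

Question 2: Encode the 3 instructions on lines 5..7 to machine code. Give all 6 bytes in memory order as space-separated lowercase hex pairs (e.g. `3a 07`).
5f fc 07 00 8d 40

line 5 (bra): pack op=0xb:5|imm=-4:11 = 0x5ffc; big→ 5f fc
line 6 (not): pack op=0x0:5|rd=7:3|pad=0:8 = 0x0700; big→ 07 00
line 7 (srl): pack op=0x11:5|rd=5:3|rs=2:3|pad=0:5 = 0x8d40; big→ 8d 40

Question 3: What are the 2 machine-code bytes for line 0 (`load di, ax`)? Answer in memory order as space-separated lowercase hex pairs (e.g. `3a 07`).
68 a0

0. load fields op=0xd:5|rd=0:3|rs=5:3|pad=0:5 → word 68a0h → 68 a0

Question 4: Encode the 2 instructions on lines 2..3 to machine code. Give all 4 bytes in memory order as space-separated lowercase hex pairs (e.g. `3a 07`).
d0 00 a3 c0

2. halt fields op=0x1a:5|pad=0:11 → word d000h → d0 00
3. minus fields op=0x14:5|rd=3:3|rs=6:3|pad=0:5 → word a3c0h → a3 c0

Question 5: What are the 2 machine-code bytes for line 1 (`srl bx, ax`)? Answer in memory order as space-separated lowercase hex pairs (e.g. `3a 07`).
88 20

1. srl fields op=0x11:5|rd=0:3|rs=1:3|pad=0:5 → word 8820h → 88 20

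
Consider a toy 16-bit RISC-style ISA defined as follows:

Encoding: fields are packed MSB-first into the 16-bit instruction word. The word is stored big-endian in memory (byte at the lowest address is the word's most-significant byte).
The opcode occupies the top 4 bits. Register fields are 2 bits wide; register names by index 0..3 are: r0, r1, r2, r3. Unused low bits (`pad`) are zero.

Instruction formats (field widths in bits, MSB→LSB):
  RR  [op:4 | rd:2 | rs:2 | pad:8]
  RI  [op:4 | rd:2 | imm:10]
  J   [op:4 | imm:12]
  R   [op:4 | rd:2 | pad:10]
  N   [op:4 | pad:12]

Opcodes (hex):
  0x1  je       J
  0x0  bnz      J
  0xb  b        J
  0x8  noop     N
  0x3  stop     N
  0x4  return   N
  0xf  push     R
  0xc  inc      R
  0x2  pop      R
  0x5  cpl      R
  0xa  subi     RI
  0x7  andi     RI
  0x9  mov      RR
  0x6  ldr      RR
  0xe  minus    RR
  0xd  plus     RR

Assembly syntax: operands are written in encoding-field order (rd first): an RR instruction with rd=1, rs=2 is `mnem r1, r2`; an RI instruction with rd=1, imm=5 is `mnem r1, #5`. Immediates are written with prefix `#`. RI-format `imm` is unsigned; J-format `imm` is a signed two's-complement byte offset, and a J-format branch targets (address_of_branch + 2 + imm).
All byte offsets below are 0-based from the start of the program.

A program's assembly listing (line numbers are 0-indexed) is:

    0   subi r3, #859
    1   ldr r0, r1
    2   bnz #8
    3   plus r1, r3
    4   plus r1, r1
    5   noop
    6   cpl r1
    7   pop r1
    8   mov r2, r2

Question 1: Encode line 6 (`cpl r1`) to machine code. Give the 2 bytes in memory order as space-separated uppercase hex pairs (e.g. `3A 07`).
L6: cpl op=0x5:4|rd=1:2|pad=0:10 ⇒ 0x5400 ⇒ big 54 00

54 00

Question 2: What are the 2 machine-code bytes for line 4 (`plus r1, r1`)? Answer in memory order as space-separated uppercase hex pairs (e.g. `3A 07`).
D5 00

4. plus fields op=0xd:4|rd=1:2|rs=1:2|pad=0:8 → word d500h → d5 00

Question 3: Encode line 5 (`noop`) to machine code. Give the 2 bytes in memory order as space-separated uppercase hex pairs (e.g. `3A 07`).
80 00

5. noop fields op=0x8:4|pad=0:12 → word 8000h → 80 00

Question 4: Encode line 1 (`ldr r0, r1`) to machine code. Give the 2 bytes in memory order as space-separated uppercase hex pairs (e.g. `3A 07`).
line 1 (ldr): pack op=0x6:4|rd=0:2|rs=1:2|pad=0:8 = 0x6100; big→ 61 00

61 00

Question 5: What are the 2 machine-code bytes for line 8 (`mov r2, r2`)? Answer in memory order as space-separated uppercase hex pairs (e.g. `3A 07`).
L8: mov op=0x9:4|rd=2:2|rs=2:2|pad=0:8 ⇒ 0x9a00 ⇒ big 9a 00

9A 00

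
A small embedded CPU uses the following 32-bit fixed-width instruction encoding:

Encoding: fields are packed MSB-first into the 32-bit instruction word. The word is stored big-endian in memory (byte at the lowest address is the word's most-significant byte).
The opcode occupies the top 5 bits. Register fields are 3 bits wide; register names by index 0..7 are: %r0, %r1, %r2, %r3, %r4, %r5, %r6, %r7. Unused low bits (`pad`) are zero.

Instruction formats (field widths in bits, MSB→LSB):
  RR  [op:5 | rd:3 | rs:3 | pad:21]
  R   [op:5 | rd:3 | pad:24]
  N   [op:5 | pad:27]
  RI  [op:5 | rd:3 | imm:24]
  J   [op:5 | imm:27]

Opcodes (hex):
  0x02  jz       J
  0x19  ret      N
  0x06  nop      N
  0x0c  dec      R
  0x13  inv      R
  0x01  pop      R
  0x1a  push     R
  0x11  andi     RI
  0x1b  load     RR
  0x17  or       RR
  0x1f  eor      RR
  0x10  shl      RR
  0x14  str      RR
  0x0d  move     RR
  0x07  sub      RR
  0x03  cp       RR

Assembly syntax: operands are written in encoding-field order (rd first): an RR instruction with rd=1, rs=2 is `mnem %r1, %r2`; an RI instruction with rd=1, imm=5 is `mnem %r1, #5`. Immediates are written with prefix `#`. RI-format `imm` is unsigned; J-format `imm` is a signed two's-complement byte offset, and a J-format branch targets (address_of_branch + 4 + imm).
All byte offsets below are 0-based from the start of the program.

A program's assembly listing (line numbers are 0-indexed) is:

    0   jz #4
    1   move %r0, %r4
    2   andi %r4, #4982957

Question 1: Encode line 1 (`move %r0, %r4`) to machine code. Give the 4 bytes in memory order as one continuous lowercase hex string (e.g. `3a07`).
68800000

L1: move op=0xd:5|rd=0:3|rs=4:3|pad=0:21 ⇒ 0x68800000 ⇒ big 68 80 00 00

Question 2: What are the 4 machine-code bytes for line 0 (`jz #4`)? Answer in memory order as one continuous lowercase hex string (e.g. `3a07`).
10000004

L0: jz op=0x2:5|imm=4:27 ⇒ 0x10000004 ⇒ big 10 00 00 04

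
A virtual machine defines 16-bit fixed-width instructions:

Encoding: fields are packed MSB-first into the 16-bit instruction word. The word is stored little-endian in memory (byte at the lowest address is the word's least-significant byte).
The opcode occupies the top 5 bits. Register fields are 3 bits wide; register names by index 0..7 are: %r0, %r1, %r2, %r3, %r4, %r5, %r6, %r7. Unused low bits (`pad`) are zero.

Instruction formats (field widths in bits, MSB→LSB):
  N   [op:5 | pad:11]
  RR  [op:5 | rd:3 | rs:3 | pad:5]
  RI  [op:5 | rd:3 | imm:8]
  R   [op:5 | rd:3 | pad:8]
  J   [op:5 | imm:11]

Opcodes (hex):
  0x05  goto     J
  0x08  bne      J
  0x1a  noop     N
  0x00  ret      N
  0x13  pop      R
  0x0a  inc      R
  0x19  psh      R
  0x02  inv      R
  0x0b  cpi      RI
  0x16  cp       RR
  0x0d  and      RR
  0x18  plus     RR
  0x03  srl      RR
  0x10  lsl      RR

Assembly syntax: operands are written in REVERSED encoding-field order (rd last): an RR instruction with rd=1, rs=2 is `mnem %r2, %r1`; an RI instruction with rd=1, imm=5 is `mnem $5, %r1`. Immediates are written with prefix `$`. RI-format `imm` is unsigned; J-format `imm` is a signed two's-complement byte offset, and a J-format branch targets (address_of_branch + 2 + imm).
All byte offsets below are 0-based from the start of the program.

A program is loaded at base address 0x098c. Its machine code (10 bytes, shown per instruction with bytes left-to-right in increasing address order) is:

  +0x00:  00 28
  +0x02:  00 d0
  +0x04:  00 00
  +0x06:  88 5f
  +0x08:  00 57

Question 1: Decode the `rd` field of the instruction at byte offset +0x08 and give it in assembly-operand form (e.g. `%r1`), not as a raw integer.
@+08  little-endian(00 57) = 0x5700
  opcode bits[15:11]=0xa: inc/R
  [10:8] rd=7 = %r7

%r7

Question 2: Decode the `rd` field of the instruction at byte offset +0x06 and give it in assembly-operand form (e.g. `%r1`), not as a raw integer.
off 0x06: read 88 5f as little → 0x5f88
  top 5b → 0xb → cpi [RI]
  rd@[10:8]=0x7 ⇒ %r7
  imm@[7:0]=0x88 ⇒ $136

%r7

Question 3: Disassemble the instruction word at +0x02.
noop

@+02  little-endian(00 d0) = 0xd000
  op=0xd000>>11=0x1a ⇒ noop (N)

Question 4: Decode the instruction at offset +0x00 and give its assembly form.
+0x00: 00 28 ⇒ word 0x2800 (little)
  op=0x2800>>11=0x5 ⇒ goto (J)
  imm@[10:0]=0x0 ⇒ $0

goto $0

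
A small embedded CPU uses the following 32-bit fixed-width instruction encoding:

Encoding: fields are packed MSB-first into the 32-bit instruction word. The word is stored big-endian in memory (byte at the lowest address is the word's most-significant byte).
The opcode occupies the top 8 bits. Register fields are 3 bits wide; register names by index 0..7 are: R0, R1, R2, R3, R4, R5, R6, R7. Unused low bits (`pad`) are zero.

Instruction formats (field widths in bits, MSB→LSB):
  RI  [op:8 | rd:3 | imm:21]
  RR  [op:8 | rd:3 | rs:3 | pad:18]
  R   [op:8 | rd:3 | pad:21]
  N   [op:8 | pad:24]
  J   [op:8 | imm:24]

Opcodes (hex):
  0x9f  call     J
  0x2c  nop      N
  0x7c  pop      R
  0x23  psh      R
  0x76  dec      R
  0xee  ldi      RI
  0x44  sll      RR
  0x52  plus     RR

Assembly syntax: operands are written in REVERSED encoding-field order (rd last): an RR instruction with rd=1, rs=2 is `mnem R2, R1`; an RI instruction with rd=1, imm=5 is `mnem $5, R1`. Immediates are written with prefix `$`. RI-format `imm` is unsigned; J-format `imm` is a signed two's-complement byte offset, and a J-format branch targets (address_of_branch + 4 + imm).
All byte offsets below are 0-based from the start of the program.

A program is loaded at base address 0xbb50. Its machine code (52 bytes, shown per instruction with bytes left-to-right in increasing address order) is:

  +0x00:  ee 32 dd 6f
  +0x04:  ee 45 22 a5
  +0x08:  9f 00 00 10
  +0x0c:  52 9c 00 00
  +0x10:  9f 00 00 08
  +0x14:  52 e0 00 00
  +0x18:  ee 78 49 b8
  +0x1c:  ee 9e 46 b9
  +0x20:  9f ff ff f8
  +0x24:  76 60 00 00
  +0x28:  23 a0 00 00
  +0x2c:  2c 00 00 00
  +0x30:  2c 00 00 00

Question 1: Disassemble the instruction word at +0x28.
psh R5

@+28  big-endian(23 a0 00 00) = 0x23a00000
  top 8b → 0x23 → psh [R]
  rd@[23:21]=0x5 ⇒ R5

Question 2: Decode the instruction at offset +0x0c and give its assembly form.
plus R7, R4

+0x0c: 52 9c 00 00 ⇒ word 0x529c0000 (big)
  op=0x529c0000>>24=0x52 ⇒ plus (RR)
  [23:21] rd=4 = R4
  [20:18] rs=7 = R7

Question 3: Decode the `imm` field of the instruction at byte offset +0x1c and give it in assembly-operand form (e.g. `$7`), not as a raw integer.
$1984185

+0x1c: ee 9e 46 b9 ⇒ word 0xee9e46b9 (big)
  top 8b → 0xee → ldi [RI]
  rd@[23:21]=0x4 ⇒ R4
  imm@[20:0]=0x1e46b9 ⇒ $1984185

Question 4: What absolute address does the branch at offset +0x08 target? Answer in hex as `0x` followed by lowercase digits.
@+08  big-endian(9f 00 00 10) = 0x9f000010
  opcode bits[31:24]=0x9f: call/J
  imm: (w>>0)&0xffffff=0x10 → $16
  target = base 0xbb50 + off 0x08 + 4 + imm 16 = 0xbb6c

0xbb6c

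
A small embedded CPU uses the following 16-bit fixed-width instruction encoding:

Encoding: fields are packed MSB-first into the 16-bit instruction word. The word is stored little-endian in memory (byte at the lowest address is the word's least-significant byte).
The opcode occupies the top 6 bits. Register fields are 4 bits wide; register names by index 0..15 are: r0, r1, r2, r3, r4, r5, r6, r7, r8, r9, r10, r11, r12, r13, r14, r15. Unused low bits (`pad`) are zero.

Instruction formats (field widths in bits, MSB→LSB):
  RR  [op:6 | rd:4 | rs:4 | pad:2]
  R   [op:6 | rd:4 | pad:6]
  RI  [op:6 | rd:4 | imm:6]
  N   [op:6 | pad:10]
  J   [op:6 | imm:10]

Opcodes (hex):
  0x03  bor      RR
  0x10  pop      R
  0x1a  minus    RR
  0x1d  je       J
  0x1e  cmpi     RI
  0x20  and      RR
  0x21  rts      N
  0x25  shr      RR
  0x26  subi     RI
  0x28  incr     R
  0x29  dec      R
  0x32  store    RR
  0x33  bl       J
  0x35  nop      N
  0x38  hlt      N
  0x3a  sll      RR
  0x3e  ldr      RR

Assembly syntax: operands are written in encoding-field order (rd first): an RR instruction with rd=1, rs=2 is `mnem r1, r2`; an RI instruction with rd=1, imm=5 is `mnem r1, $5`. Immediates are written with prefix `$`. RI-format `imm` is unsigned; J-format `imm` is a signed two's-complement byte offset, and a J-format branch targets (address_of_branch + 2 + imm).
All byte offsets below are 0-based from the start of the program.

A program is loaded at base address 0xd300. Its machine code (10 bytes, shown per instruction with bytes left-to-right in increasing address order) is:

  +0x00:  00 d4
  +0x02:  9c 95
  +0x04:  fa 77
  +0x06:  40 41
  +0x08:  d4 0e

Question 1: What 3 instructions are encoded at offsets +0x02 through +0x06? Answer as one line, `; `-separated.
@+02  little-endian(9c 95) = 0x959c
  opcode bits[15:10]=0x25: shr/RR
  rd@[9:6]=0x6 ⇒ r6
  rs@[5:2]=0x7 ⇒ r7
@+04  little-endian(fa 77) = 0x77fa
  opcode bits[15:10]=0x1d: je/J
  imm@[9:0]=0x3fa (s10→-6) ⇒ $-6
@+06  little-endian(40 41) = 0x4140
  opcode bits[15:10]=0x10: pop/R
  rd@[9:6]=0x5 ⇒ r5

shr r6, r7; je $-6; pop r5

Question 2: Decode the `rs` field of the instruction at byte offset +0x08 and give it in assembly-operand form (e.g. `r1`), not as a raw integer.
r5

+0x08: d4 0e ⇒ word 0x0ed4 (little)
  opcode bits[15:10]=0x3: bor/RR
  rd: (w>>6)&0xf=0xb → r11
  rs: (w>>2)&0xf=0x5 → r5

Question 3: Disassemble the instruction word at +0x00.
nop

off 0x00: read 00 d4 as little → 0xd400
  opcode bits[15:10]=0x35: nop/N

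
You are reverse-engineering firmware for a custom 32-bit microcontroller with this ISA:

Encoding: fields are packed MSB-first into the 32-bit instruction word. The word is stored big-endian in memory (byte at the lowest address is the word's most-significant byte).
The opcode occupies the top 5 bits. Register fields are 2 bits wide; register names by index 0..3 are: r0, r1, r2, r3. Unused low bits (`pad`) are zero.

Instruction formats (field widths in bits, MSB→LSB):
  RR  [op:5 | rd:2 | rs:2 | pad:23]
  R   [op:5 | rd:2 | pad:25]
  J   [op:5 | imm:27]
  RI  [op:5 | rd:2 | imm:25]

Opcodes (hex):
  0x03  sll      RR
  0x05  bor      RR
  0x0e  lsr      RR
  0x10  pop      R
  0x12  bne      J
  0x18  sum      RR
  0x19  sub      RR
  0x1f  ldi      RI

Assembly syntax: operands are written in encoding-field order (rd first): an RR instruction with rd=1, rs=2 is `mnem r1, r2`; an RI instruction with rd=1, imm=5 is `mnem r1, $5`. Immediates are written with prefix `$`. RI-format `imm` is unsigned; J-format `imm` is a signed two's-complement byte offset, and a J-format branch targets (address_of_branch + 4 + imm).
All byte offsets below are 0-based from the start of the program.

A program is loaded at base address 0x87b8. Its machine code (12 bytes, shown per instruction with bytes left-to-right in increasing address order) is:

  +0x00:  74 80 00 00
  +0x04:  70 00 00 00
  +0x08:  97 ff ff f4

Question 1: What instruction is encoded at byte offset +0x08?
@+08  big-endian(97 ff ff f4) = 0x97fffff4
  op=0x97fffff4>>27=0x12 ⇒ bne (J)
  [26:0] imm=134217716 (s27→-12) = $-12

bne $-12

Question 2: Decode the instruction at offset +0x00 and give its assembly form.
[00] 74 80 00 00 → 0x74800000
  opcode bits[31:27]=0xe: lsr/RR
  rd: (w>>25)&0x3=0x2 → r2
  rs: (w>>23)&0x3=0x1 → r1

lsr r2, r1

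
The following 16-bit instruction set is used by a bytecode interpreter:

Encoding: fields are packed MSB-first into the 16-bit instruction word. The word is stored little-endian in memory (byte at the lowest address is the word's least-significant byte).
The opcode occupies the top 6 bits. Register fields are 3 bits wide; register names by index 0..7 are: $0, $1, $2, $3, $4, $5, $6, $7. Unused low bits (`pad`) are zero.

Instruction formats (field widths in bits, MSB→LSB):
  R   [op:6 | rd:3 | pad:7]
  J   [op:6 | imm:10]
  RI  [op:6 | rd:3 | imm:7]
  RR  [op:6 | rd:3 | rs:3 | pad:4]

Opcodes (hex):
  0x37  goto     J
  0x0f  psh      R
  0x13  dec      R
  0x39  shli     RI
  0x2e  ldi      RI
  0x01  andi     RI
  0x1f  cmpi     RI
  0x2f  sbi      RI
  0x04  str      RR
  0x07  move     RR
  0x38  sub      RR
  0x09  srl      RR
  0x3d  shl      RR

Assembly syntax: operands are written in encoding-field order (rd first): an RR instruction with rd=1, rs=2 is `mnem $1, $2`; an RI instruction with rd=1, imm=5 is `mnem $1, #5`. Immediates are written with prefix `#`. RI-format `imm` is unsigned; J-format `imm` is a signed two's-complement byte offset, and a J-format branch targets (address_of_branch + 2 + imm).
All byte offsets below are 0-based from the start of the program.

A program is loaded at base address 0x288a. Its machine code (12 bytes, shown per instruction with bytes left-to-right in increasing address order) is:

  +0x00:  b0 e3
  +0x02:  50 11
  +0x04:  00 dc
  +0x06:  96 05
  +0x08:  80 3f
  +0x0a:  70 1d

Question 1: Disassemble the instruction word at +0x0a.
move $2, $7

off 0x0a: read 70 1d as little → 0x1d70
  top 6b → 0x7 → move [RR]
  rd: (w>>7)&0x7=0x2 → $2
  rs: (w>>4)&0x7=0x7 → $7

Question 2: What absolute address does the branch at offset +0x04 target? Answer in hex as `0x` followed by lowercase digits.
0x2890

off 0x04: read 00 dc as little → 0xdc00
  top 6b → 0x37 → goto [J]
  [9:0] imm=0 = #0
  target = base 0x288a + off 0x04 + 2 + imm 0 = 0x2890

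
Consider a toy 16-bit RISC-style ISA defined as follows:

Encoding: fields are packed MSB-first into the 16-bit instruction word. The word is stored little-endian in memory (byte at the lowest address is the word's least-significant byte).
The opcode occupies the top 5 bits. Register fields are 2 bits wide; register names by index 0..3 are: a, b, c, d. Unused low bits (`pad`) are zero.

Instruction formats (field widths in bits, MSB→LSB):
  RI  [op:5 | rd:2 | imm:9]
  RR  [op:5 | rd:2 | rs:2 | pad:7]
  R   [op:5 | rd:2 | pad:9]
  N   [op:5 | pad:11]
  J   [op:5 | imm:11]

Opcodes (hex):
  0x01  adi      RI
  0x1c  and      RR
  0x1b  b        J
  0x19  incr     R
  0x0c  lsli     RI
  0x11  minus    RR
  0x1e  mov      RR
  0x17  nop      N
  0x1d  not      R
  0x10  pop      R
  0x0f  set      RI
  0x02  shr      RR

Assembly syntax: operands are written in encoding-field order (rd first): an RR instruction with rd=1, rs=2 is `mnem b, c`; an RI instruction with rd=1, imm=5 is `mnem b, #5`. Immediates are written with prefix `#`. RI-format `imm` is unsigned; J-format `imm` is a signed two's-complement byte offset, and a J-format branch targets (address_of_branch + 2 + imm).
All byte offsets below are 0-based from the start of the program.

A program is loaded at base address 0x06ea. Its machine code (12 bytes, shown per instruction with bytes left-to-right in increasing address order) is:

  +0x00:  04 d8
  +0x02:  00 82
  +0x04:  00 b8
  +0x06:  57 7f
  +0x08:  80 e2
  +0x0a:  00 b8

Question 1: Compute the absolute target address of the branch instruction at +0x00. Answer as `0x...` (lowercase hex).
0x06f0

off 0x00: read 04 d8 as little → 0xd804
  opcode bits[15:11]=0x1b: b/J
  imm@[10:0]=0x4 ⇒ #4
  target = base 0x06ea + off 0x00 + 2 + imm 4 = 0x06f0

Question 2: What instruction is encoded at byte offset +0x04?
off 0x04: read 00 b8 as little → 0xb800
  top 5b → 0x17 → nop [N]

nop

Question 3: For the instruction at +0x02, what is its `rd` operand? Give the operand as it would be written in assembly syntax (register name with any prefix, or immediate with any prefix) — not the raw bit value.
b

+0x02: 00 82 ⇒ word 0x8200 (little)
  op=0x8200>>11=0x10 ⇒ pop (R)
  [10:9] rd=1 = b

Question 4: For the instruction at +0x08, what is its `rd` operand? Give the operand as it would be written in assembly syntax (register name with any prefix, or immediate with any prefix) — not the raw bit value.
@+08  little-endian(80 e2) = 0xe280
  opcode bits[15:11]=0x1c: and/RR
  rd: (w>>9)&0x3=0x1 → b
  rs: (w>>7)&0x3=0x1 → b

b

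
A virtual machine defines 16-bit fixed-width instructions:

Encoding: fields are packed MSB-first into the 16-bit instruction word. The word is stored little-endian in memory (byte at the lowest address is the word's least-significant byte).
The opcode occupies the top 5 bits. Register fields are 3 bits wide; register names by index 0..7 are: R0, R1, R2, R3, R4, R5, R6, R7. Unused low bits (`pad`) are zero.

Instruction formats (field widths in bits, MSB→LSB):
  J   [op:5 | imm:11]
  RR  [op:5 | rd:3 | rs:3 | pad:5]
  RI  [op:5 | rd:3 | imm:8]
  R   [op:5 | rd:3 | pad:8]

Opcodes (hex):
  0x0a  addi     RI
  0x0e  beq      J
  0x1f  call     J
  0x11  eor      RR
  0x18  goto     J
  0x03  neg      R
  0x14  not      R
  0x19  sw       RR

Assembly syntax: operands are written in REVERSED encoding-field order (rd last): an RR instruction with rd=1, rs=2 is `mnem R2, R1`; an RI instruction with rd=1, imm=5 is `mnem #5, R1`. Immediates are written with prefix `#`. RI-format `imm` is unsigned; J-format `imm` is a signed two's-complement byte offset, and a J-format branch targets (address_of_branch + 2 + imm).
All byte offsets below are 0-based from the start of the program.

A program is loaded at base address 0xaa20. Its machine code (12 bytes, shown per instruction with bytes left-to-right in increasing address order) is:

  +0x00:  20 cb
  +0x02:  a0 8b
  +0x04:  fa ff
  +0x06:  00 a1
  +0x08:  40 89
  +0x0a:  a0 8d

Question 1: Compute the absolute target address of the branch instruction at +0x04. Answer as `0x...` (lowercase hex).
0xaa20

@+04  little-endian(fa ff) = 0xfffa
  op=0xfffa>>11=0x1f ⇒ call (J)
  [10:0] imm=2042 (s11→-6) = #-6
  target = base 0xaa20 + off 0x04 + 2 + imm -6 = 0xaa20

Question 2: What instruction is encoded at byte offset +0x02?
[02] a0 8b → 0x8ba0
  top 5b → 0x11 → eor [RR]
  [10:8] rd=3 = R3
  [7:5] rs=5 = R5

eor R5, R3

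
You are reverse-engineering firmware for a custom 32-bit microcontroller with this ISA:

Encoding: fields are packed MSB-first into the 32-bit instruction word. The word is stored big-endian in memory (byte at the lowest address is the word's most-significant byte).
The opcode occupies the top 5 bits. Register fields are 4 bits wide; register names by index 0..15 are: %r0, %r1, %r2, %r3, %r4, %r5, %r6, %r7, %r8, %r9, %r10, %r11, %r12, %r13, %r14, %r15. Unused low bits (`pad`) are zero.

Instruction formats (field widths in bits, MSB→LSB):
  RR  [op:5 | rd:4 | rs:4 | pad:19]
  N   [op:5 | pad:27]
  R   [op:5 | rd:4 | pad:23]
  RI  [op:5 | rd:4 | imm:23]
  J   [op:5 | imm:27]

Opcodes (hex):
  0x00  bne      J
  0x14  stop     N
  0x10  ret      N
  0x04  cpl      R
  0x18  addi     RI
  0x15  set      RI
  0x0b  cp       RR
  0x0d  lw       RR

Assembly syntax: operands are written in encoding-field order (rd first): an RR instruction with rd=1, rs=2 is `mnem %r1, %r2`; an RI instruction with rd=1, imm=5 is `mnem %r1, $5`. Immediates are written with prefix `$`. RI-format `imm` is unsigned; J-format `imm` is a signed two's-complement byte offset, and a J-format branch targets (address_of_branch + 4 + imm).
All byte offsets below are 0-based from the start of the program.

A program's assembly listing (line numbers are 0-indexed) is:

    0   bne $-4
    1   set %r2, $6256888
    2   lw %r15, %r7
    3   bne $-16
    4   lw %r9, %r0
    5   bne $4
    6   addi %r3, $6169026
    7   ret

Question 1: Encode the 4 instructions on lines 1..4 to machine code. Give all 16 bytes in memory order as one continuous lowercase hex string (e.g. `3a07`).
line 1 (set): pack op=0x15:5|rd=2:4|imm=6256888:23 = 0xa95f78f8; big→ a9 5f 78 f8
line 2 (lw): pack op=0xd:5|rd=15:4|rs=7:4|pad=0:19 = 0x6fb80000; big→ 6f b8 00 00
line 3 (bne): pack op=0x0:5|imm=-16:27 = 0x07fffff0; big→ 07 ff ff f0
line 4 (lw): pack op=0xd:5|rd=9:4|rs=0:4|pad=0:19 = 0x6c800000; big→ 6c 80 00 00

a95f78f86fb8000007fffff06c800000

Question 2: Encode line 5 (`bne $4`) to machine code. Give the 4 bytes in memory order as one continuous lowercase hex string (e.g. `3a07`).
5. bne fields op=0x0:5|imm=4:27 → word 00000004h → 00 00 00 04

00000004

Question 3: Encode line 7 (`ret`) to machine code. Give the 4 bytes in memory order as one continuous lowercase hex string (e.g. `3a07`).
80000000

7. ret fields op=0x10:5|pad=0:27 → word 80000000h → 80 00 00 00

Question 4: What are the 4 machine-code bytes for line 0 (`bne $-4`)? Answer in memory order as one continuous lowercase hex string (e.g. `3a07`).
L0: bne op=0x0:5|imm=-4:27 ⇒ 0x07fffffc ⇒ big 07 ff ff fc

07fffffc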